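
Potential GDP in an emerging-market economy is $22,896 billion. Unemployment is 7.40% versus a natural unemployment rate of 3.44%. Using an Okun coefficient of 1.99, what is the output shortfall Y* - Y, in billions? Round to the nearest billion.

Output gap = -1.99 × (7.4 - 3.44) = -1.99 × 3.96 = -7.8804%.
Actual GDP ≈ 22896 × 0.921196 ≈ 21092 billion, so the shortfall is 22896 - 21092 = 1804 billion.

$1,804 billion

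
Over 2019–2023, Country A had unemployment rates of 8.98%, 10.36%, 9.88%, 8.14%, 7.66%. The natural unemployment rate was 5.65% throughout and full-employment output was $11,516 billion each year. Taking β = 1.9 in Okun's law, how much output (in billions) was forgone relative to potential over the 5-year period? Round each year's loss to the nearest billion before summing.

Year 2019: gap = -1.9 × (8.98 - 5.65) = -6.327%, loss ≈ 11516 × 6.327/100 ≈ 729.
Year 2020: gap = -1.9 × (10.36 - 5.65) = -8.949%, loss ≈ 11516 × 8.949/100 ≈ 1031.
Year 2021: gap = -1.9 × (9.88 - 5.65) = -8.037%, loss ≈ 11516 × 8.037/100 ≈ 926.
Year 2022: gap = -1.9 × (8.14 - 5.65) = -4.731%, loss ≈ 11516 × 4.731/100 ≈ 545.
Year 2023: gap = -1.9 × (7.66 - 5.65) = -3.819%, loss ≈ 11516 × 3.819/100 ≈ 440.
Total lost output = 729 + 1031 + 926 + 545 + 440 = 3671 billion.

$3,671 billion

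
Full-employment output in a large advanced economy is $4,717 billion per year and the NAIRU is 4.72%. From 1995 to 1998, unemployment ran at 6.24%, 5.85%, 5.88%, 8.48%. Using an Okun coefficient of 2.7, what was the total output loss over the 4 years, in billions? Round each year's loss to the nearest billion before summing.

$965 billion

Year 1995: gap = -2.7 × (6.24 - 4.72) = -4.104%, loss ≈ 4717 × 4.104/100 ≈ 194.
Year 1996: gap = -2.7 × (5.85 - 4.72) = -3.051%, loss ≈ 4717 × 3.051/100 ≈ 144.
Year 1997: gap = -2.7 × (5.88 - 4.72) = -3.132%, loss ≈ 4717 × 3.132/100 ≈ 148.
Year 1998: gap = -2.7 × (8.48 - 4.72) = -10.152%, loss ≈ 4717 × 10.152/100 ≈ 479.
Total lost output = 194 + 144 + 148 + 479 = 965 billion.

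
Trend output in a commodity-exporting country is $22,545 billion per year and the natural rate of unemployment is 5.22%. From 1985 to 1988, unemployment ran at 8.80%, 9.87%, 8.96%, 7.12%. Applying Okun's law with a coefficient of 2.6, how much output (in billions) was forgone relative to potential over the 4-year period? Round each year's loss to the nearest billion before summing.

Year 1985: gap = -2.6 × (8.8 - 5.22) = -9.308%, loss ≈ 22545 × 9.308/100 ≈ 2098.
Year 1986: gap = -2.6 × (9.87 - 5.22) = -12.09%, loss ≈ 22545 × 12.09/100 ≈ 2726.
Year 1987: gap = -2.6 × (8.96 - 5.22) = -9.724%, loss ≈ 22545 × 9.724/100 ≈ 2192.
Year 1988: gap = -2.6 × (7.12 - 5.22) = -4.94%, loss ≈ 22545 × 4.94/100 ≈ 1114.
Total lost output = 2098 + 2726 + 2192 + 1114 = 8130 billion.

$8,130 billion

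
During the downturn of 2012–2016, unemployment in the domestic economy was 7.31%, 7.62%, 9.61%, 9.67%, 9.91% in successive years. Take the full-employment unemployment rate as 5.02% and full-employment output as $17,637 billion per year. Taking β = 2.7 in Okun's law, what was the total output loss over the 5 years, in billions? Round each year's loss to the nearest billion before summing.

$9,057 billion

Year 2012: gap = -2.7 × (7.31 - 5.02) = -6.183%, loss ≈ 17637 × 6.183/100 ≈ 1090.
Year 2013: gap = -2.7 × (7.62 - 5.02) = -7.02%, loss ≈ 17637 × 7.02/100 ≈ 1238.
Year 2014: gap = -2.7 × (9.61 - 5.02) = -12.393%, loss ≈ 17637 × 12.393/100 ≈ 2186.
Year 2015: gap = -2.7 × (9.67 - 5.02) = -12.555%, loss ≈ 17637 × 12.555/100 ≈ 2214.
Year 2016: gap = -2.7 × (9.91 - 5.02) = -13.203%, loss ≈ 17637 × 13.203/100 ≈ 2329.
Total lost output = 1090 + 1238 + 2186 + 2214 + 2329 = 9057 billion.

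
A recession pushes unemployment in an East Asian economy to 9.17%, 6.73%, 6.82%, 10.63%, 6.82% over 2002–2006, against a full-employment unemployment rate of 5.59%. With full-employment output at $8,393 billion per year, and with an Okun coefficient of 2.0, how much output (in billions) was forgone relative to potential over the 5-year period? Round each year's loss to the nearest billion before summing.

Year 2002: gap = -2.0 × (9.17 - 5.59) = -7.16%, loss ≈ 8393 × 7.16/100 ≈ 601.
Year 2003: gap = -2.0 × (6.73 - 5.59) = -2.28%, loss ≈ 8393 × 2.28/100 ≈ 191.
Year 2004: gap = -2.0 × (6.82 - 5.59) = -2.46%, loss ≈ 8393 × 2.46/100 ≈ 206.
Year 2005: gap = -2.0 × (10.63 - 5.59) = -10.08%, loss ≈ 8393 × 10.08/100 ≈ 846.
Year 2006: gap = -2.0 × (6.82 - 5.59) = -2.46%, loss ≈ 8393 × 2.46/100 ≈ 206.
Total lost output = 601 + 191 + 206 + 846 + 206 = 2050 billion.

$2,050 billion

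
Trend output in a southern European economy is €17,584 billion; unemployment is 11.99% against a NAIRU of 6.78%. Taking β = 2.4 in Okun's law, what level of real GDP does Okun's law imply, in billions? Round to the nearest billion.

€15,385 billion

Unemployment gap = 11.99 - 6.78 = 5.21 points, so the output gap is -2.4 × 5.21 = -12.504%.
Actual GDP = 17584 × (1 - 12.504/100) = 17584 × 0.87496 ≈ 15385 billion.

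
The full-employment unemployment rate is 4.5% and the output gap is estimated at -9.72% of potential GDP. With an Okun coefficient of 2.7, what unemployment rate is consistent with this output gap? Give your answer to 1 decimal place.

8.1%

From Okun's law, u - u* = -(output gap)/β = -(-9.72)/2.7 = 3.6 points.
So u = 4.5 + 3.6 = 8.1%.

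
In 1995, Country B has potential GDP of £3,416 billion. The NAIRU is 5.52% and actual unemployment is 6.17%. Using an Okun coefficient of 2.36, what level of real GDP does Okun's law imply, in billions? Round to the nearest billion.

£3,364 billion

Unemployment gap = 6.17 - 5.52 = 0.65 points, so the output gap is -2.36 × 0.65 = -1.534%.
Actual GDP = 3416 × (1 - 1.534/100) = 3416 × 0.98466 ≈ 3364 billion.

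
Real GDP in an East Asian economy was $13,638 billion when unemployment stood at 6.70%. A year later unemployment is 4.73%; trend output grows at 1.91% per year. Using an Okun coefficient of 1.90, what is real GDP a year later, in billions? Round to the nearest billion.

$14,409 billion

Δu = 4.73 - 6.7 = -1.97 points.
Okun's law (growth form): g_Y = g_Y* - β × Δu = 1.91 - 1.90 × (-1.97) = 1.91 + 3.743 = 5.653%.
Real GDP in the next year = 13638 × (1 + 5.653/100) = 13638 × 1.05653 ≈ 14409 billion.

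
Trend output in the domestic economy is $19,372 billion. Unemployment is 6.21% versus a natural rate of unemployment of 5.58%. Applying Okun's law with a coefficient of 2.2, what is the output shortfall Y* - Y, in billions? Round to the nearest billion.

Output gap = -2.2 × (6.21 - 5.58) = -2.2 × 0.63 = -1.386%.
Actual GDP ≈ 19372 × 0.98614 ≈ 19104 billion, so the shortfall is 19372 - 19104 = 268 billion.

$268 billion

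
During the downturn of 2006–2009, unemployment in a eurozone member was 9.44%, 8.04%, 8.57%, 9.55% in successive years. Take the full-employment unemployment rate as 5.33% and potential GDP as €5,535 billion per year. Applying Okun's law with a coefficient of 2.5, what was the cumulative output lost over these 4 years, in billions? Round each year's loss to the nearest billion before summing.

€1,976 billion

Year 2006: gap = -2.5 × (9.44 - 5.33) = -10.275%, loss ≈ 5535 × 10.275/100 ≈ 569.
Year 2007: gap = -2.5 × (8.04 - 5.33) = -6.775%, loss ≈ 5535 × 6.775/100 ≈ 375.
Year 2008: gap = -2.5 × (8.57 - 5.33) = -8.1%, loss ≈ 5535 × 8.1/100 ≈ 448.
Year 2009: gap = -2.5 × (9.55 - 5.33) = -10.55%, loss ≈ 5535 × 10.55/100 ≈ 584.
Total lost output = 569 + 375 + 448 + 584 = 1976 billion.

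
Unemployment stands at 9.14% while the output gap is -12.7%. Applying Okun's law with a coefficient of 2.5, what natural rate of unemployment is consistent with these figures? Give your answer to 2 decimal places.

From Okun's law, u - u* = -(output gap)/β = -(-12.7)/2.5 = 5.08 points.
So u* = 9.14 - 5.08 = 4.06%.

4.06%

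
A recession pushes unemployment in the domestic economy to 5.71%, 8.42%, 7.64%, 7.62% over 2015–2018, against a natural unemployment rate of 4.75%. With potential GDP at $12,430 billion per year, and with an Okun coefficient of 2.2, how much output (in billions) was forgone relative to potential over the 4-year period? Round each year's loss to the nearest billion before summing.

$2,842 billion

Year 2015: gap = -2.2 × (5.71 - 4.75) = -2.112%, loss ≈ 12430 × 2.112/100 ≈ 263.
Year 2016: gap = -2.2 × (8.42 - 4.75) = -8.074%, loss ≈ 12430 × 8.074/100 ≈ 1004.
Year 2017: gap = -2.2 × (7.64 - 4.75) = -6.358%, loss ≈ 12430 × 6.358/100 ≈ 790.
Year 2018: gap = -2.2 × (7.62 - 4.75) = -6.314%, loss ≈ 12430 × 6.314/100 ≈ 785.
Total lost output = 263 + 1004 + 790 + 785 = 2842 billion.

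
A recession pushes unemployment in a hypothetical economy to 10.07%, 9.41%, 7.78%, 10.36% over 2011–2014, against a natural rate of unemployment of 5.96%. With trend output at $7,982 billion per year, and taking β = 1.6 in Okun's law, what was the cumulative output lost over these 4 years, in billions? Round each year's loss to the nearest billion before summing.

$1,760 billion

Year 2011: gap = -1.6 × (10.07 - 5.96) = -6.576%, loss ≈ 7982 × 6.576/100 ≈ 525.
Year 2012: gap = -1.6 × (9.41 - 5.96) = -5.52%, loss ≈ 7982 × 5.52/100 ≈ 441.
Year 2013: gap = -1.6 × (7.78 - 5.96) = -2.912%, loss ≈ 7982 × 2.912/100 ≈ 232.
Year 2014: gap = -1.6 × (10.36 - 5.96) = -7.04%, loss ≈ 7982 × 7.04/100 ≈ 562.
Total lost output = 525 + 441 + 232 + 562 = 1760 billion.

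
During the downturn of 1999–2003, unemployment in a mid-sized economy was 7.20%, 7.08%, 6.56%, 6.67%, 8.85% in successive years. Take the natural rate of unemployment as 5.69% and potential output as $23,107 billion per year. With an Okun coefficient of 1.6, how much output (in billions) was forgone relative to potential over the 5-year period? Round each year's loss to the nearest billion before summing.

Year 1999: gap = -1.6 × (7.2 - 5.69) = -2.416%, loss ≈ 23107 × 2.416/100 ≈ 558.
Year 2000: gap = -1.6 × (7.08 - 5.69) = -2.224%, loss ≈ 23107 × 2.224/100 ≈ 514.
Year 2001: gap = -1.6 × (6.56 - 5.69) = -1.392%, loss ≈ 23107 × 1.392/100 ≈ 322.
Year 2002: gap = -1.6 × (6.67 - 5.69) = -1.568%, loss ≈ 23107 × 1.568/100 ≈ 362.
Year 2003: gap = -1.6 × (8.85 - 5.69) = -5.056%, loss ≈ 23107 × 5.056/100 ≈ 1168.
Total lost output = 558 + 514 + 322 + 362 + 1168 = 2924 billion.

$2,924 billion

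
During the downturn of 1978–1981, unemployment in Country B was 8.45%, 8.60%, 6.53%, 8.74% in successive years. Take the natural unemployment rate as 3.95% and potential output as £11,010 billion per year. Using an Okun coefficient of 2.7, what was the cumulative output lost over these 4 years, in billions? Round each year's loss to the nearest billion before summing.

£4,911 billion

Year 1978: gap = -2.7 × (8.45 - 3.95) = -12.15%, loss ≈ 11010 × 12.15/100 ≈ 1338.
Year 1979: gap = -2.7 × (8.6 - 3.95) = -12.555%, loss ≈ 11010 × 12.555/100 ≈ 1382.
Year 1980: gap = -2.7 × (6.53 - 3.95) = -6.966%, loss ≈ 11010 × 6.966/100 ≈ 767.
Year 1981: gap = -2.7 × (8.74 - 3.95) = -12.933%, loss ≈ 11010 × 12.933/100 ≈ 1424.
Total lost output = 1338 + 1382 + 767 + 1424 = 4911 billion.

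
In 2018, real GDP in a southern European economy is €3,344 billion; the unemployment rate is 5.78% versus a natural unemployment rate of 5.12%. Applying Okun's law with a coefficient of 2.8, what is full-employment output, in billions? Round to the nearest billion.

Unemployment gap = 5.78 - 5.12 = 0.66 points, so output gap = -2.8 × 0.66 = -1.848%.
Since Y = Y* × (1 + gap/100), Y* = 3344/0.98152 ≈ 3407 billion.

€3,407 billion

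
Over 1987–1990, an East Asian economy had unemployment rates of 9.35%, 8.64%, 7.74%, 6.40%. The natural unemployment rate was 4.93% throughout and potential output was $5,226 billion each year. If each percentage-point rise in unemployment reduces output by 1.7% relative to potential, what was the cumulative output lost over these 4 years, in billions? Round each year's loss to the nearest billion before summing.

Year 1987: gap = -1.7 × (9.35 - 4.93) = -7.514%, loss ≈ 5226 × 7.514/100 ≈ 393.
Year 1988: gap = -1.7 × (8.64 - 4.93) = -6.307%, loss ≈ 5226 × 6.307/100 ≈ 330.
Year 1989: gap = -1.7 × (7.74 - 4.93) = -4.777%, loss ≈ 5226 × 4.777/100 ≈ 250.
Year 1990: gap = -1.7 × (6.4 - 4.93) = -2.499%, loss ≈ 5226 × 2.499/100 ≈ 131.
Total lost output = 393 + 330 + 250 + 131 = 1104 billion.

$1,104 billion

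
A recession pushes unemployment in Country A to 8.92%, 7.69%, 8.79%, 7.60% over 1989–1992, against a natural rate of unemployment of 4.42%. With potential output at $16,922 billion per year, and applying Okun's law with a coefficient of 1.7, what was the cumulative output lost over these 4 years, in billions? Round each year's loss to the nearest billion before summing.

$4,408 billion

Year 1989: gap = -1.7 × (8.92 - 4.42) = -7.65%, loss ≈ 16922 × 7.65/100 ≈ 1295.
Year 1990: gap = -1.7 × (7.69 - 4.42) = -5.559%, loss ≈ 16922 × 5.559/100 ≈ 941.
Year 1991: gap = -1.7 × (8.79 - 4.42) = -7.429%, loss ≈ 16922 × 7.429/100 ≈ 1257.
Year 1992: gap = -1.7 × (7.6 - 4.42) = -5.406%, loss ≈ 16922 × 5.406/100 ≈ 915.
Total lost output = 1295 + 941 + 1257 + 915 = 4408 billion.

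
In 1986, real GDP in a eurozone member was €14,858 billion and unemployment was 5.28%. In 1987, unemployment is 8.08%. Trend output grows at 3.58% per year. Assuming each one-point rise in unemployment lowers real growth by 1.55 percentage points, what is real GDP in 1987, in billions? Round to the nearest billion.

Δu = 8.08 - 5.28 = 2.8 points.
Okun's law (growth form): g_Y = g_Y* - β × Δu = 3.58 - 1.55 × (2.80) = 3.58 - 4.34 = -0.76%.
Real GDP in the next year = 14858 × (1 - 0.76/100) = 14858 × 0.9924 ≈ 14745 billion.

€14,745 billion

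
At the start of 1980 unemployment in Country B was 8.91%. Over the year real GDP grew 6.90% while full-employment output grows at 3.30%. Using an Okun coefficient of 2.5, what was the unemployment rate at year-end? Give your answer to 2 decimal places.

Growth-rate Okun's law: g_Y = g_Y* - β × Δu, so Δu = (g_Y* - g_Y)/β.
Δu = (3.3 - 6.9)/2.5 = -3.6/2.5 = -1.44 percentage points.
Year-end unemployment = 8.91 - 1.44 = 7.47%.

7.47%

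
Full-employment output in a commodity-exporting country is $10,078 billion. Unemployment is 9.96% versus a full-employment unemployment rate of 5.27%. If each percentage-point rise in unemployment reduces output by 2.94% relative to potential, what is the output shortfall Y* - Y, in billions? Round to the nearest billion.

Output gap = -2.94 × (9.96 - 5.27) = -2.94 × 4.69 = -13.7886%.
Actual GDP ≈ 10078 × 0.862114 ≈ 8688 billion, so the shortfall is 10078 - 8688 = 1390 billion.

$1,390 billion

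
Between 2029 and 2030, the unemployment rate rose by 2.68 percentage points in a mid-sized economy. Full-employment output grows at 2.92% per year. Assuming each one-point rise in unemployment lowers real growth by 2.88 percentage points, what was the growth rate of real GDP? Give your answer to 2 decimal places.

Growth-rate Okun's law: g_Y = g_Y* - β × Δu.
g_Y = 2.92 - 2.88 × (2.68) = 2.92 - 7.7184 = -4.7984%, i.e. -4.80% to 2 d.p.

-4.80%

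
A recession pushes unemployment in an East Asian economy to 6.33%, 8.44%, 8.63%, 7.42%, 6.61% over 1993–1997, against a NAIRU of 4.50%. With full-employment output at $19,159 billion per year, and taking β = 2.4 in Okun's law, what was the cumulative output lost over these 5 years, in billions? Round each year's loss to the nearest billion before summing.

$6,865 billion

Year 1993: gap = -2.4 × (6.33 - 4.5) = -4.392%, loss ≈ 19159 × 4.392/100 ≈ 841.
Year 1994: gap = -2.4 × (8.44 - 4.5) = -9.456%, loss ≈ 19159 × 9.456/100 ≈ 1812.
Year 1995: gap = -2.4 × (8.63 - 4.5) = -9.912%, loss ≈ 19159 × 9.912/100 ≈ 1899.
Year 1996: gap = -2.4 × (7.42 - 4.5) = -7.008%, loss ≈ 19159 × 7.008/100 ≈ 1343.
Year 1997: gap = -2.4 × (6.61 - 4.5) = -5.064%, loss ≈ 19159 × 5.064/100 ≈ 970.
Total lost output = 841 + 1812 + 1899 + 1343 + 970 = 6865 billion.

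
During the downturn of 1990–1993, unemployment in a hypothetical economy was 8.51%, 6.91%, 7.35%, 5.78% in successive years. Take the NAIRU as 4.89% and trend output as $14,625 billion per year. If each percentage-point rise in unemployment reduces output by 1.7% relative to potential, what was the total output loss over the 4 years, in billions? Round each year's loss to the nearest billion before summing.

$2,235 billion

Year 1990: gap = -1.7 × (8.51 - 4.89) = -6.154%, loss ≈ 14625 × 6.154/100 ≈ 900.
Year 1991: gap = -1.7 × (6.91 - 4.89) = -3.434%, loss ≈ 14625 × 3.434/100 ≈ 502.
Year 1992: gap = -1.7 × (7.35 - 4.89) = -4.182%, loss ≈ 14625 × 4.182/100 ≈ 612.
Year 1993: gap = -1.7 × (5.78 - 4.89) = -1.513%, loss ≈ 14625 × 1.513/100 ≈ 221.
Total lost output = 900 + 502 + 612 + 221 = 2235 billion.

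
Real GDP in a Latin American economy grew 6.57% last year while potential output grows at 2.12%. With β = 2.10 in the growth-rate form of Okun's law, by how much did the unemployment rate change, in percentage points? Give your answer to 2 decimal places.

-2.12 percentage points

Growth-rate Okun's law: g_Y = g_Y* - β × Δu, so Δu = (g_Y* - g_Y)/β.
Δu = (2.12 - 6.57)/2.10 = -4.45/2.10 = -2.12 percentage points.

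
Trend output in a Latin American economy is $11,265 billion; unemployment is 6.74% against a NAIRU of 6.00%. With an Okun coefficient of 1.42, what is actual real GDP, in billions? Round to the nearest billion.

$11,147 billion

Unemployment gap = 6.74 - 6 = 0.74 points, so the output gap is -1.42 × 0.74 = -1.0508%.
Actual GDP = 11265 × (1 - 1.0508/100) = 11265 × 0.989492 ≈ 11147 billion.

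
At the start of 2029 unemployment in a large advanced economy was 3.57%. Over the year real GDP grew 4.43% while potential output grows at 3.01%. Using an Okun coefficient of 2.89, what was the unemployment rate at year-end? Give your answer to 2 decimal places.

3.08%

Growth-rate Okun's law: g_Y = g_Y* - β × Δu, so Δu = (g_Y* - g_Y)/β.
Δu = (3.01 - 4.43)/2.89 = -1.42/2.89 = -0.49 percentage points.
Year-end unemployment = 3.57 - 0.49 = 3.08%.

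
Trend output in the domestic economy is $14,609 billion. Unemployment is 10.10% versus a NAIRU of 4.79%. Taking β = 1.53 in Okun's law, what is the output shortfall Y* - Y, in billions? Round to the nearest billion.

Output gap = -1.53 × (10.1 - 4.79) = -1.53 × 5.31 = -8.1243%.
Actual GDP ≈ 14609 × 0.918757 ≈ 13422 billion, so the shortfall is 14609 - 13422 = 1187 billion.

$1,187 billion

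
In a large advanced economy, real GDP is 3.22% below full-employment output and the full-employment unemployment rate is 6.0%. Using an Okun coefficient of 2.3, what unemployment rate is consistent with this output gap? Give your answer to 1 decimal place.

From Okun's law, u - u* = -(output gap)/β = -(-3.22)/2.3 = 1.4 points.
So u = 6 + 1.4 = 7.4%.

7.4%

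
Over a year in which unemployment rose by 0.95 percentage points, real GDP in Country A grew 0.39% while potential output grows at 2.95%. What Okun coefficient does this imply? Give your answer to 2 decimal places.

Growth form: g_Y = g_Y* - β × Δu, so β = (g_Y* - g_Y)/Δu.
β = (2.95 - 0.39)/0.95 = 2.56/0.95 = 2.69.

β ≈ 2.69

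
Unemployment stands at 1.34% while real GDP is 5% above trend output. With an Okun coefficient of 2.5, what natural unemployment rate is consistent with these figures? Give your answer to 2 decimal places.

From Okun's law, u - u* = -(output gap)/β = -(5)/2.5 = -2 points.
So u* = 1.34 + 2 = 3.34%.

3.34%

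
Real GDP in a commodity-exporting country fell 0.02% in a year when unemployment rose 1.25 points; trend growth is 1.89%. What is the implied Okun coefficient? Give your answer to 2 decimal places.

β ≈ 1.53

Growth form: g_Y = g_Y* - β × Δu, so β = (g_Y* - g_Y)/Δu.
β = (1.89 + 0.02)/1.25 = 1.91/1.25 = 1.53.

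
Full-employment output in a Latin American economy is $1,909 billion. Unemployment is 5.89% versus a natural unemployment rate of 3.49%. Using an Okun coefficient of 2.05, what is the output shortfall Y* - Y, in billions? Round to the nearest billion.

$94 billion

Output gap = -2.05 × (5.89 - 3.49) = -2.05 × 2.4 = -4.92%.
Actual GDP ≈ 1909 × 0.9508 ≈ 1815 billion, so the shortfall is 1909 - 1815 = 94 billion.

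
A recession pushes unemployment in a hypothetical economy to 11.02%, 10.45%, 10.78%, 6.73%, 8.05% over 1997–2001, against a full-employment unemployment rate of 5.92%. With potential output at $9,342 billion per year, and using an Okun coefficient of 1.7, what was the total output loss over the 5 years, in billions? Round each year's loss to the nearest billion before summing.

Year 1997: gap = -1.7 × (11.02 - 5.92) = -8.67%, loss ≈ 9342 × 8.67/100 ≈ 810.
Year 1998: gap = -1.7 × (10.45 - 5.92) = -7.701%, loss ≈ 9342 × 7.701/100 ≈ 719.
Year 1999: gap = -1.7 × (10.78 - 5.92) = -8.262%, loss ≈ 9342 × 8.262/100 ≈ 772.
Year 2000: gap = -1.7 × (6.73 - 5.92) = -1.377%, loss ≈ 9342 × 1.377/100 ≈ 129.
Year 2001: gap = -1.7 × (8.05 - 5.92) = -3.621%, loss ≈ 9342 × 3.621/100 ≈ 338.
Total lost output = 810 + 719 + 772 + 129 + 338 = 2768 billion.

$2,768 billion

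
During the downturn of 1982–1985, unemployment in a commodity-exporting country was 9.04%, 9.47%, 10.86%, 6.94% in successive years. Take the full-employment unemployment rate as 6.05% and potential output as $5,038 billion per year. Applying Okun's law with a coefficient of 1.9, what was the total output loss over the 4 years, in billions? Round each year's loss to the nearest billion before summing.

Year 1982: gap = -1.9 × (9.04 - 6.05) = -5.681%, loss ≈ 5038 × 5.681/100 ≈ 286.
Year 1983: gap = -1.9 × (9.47 - 6.05) = -6.498%, loss ≈ 5038 × 6.498/100 ≈ 327.
Year 1984: gap = -1.9 × (10.86 - 6.05) = -9.139%, loss ≈ 5038 × 9.139/100 ≈ 460.
Year 1985: gap = -1.9 × (6.94 - 6.05) = -1.691%, loss ≈ 5038 × 1.691/100 ≈ 85.
Total lost output = 286 + 327 + 460 + 85 = 1158 billion.

$1,158 billion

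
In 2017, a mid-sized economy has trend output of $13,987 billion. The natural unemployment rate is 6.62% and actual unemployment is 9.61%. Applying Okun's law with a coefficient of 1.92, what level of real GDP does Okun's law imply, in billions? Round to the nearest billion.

Unemployment gap = 9.61 - 6.62 = 2.99 points, so the output gap is -1.92 × 2.99 = -5.7408%.
Actual GDP = 13987 × (1 - 5.7408/100) = 13987 × 0.942592 ≈ 13184 billion.

$13,184 billion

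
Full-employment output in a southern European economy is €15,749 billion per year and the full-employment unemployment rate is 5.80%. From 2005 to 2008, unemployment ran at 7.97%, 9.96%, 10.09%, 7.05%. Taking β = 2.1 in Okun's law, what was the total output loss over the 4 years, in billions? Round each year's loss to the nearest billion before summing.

€3,926 billion

Year 2005: gap = -2.1 × (7.97 - 5.8) = -4.557%, loss ≈ 15749 × 4.557/100 ≈ 718.
Year 2006: gap = -2.1 × (9.96 - 5.8) = -8.736%, loss ≈ 15749 × 8.736/100 ≈ 1376.
Year 2007: gap = -2.1 × (10.09 - 5.8) = -9.009%, loss ≈ 15749 × 9.009/100 ≈ 1419.
Year 2008: gap = -2.1 × (7.05 - 5.8) = -2.625%, loss ≈ 15749 × 2.625/100 ≈ 413.
Total lost output = 718 + 1376 + 1419 + 413 = 3926 billion.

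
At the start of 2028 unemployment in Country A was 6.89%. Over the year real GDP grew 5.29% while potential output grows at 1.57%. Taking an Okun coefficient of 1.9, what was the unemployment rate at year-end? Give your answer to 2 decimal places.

4.93%

Growth-rate Okun's law: g_Y = g_Y* - β × Δu, so Δu = (g_Y* - g_Y)/β.
Δu = (1.57 - 5.29)/1.9 = -3.72/1.9 = -1.96 percentage points.
Year-end unemployment = 6.89 - 1.96 = 4.93%.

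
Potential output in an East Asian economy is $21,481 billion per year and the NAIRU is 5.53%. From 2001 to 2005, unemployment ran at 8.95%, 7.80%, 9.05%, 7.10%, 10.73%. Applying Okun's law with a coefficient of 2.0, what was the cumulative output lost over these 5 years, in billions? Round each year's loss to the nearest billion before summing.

$6,865 billion

Year 2001: gap = -2.0 × (8.95 - 5.53) = -6.84%, loss ≈ 21481 × 6.84/100 ≈ 1469.
Year 2002: gap = -2.0 × (7.8 - 5.53) = -4.54%, loss ≈ 21481 × 4.54/100 ≈ 975.
Year 2003: gap = -2.0 × (9.05 - 5.53) = -7.04%, loss ≈ 21481 × 7.04/100 ≈ 1512.
Year 2004: gap = -2.0 × (7.1 - 5.53) = -3.14%, loss ≈ 21481 × 3.14/100 ≈ 675.
Year 2005: gap = -2.0 × (10.73 - 5.53) = -10.4%, loss ≈ 21481 × 10.4/100 ≈ 2234.
Total lost output = 1469 + 975 + 1512 + 675 + 2234 = 6865 billion.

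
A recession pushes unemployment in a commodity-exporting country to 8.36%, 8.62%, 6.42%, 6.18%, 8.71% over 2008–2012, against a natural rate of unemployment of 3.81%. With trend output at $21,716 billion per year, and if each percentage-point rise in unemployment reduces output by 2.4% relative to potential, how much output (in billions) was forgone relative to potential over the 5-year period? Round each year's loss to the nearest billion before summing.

$10,027 billion

Year 2008: gap = -2.4 × (8.36 - 3.81) = -10.92%, loss ≈ 21716 × 10.92/100 ≈ 2371.
Year 2009: gap = -2.4 × (8.62 - 3.81) = -11.544%, loss ≈ 21716 × 11.544/100 ≈ 2507.
Year 2010: gap = -2.4 × (6.42 - 3.81) = -6.264%, loss ≈ 21716 × 6.264/100 ≈ 1360.
Year 2011: gap = -2.4 × (6.18 - 3.81) = -5.688%, loss ≈ 21716 × 5.688/100 ≈ 1235.
Year 2012: gap = -2.4 × (8.71 - 3.81) = -11.76%, loss ≈ 21716 × 11.76/100 ≈ 2554.
Total lost output = 2371 + 2507 + 1360 + 1235 + 2554 = 10027 billion.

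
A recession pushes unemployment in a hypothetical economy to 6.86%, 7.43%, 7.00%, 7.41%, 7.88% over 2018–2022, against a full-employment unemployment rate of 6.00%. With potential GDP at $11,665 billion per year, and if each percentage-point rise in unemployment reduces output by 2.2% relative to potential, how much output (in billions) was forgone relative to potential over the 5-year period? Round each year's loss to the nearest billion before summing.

$1,689 billion

Year 2018: gap = -2.2 × (6.86 - 6) = -1.892%, loss ≈ 11665 × 1.892/100 ≈ 221.
Year 2019: gap = -2.2 × (7.43 - 6) = -3.146%, loss ≈ 11665 × 3.146/100 ≈ 367.
Year 2020: gap = -2.2 × (7 - 6) = -2.2%, loss ≈ 11665 × 2.2/100 ≈ 257.
Year 2021: gap = -2.2 × (7.41 - 6) = -3.102%, loss ≈ 11665 × 3.102/100 ≈ 362.
Year 2022: gap = -2.2 × (7.88 - 6) = -4.136%, loss ≈ 11665 × 4.136/100 ≈ 482.
Total lost output = 221 + 367 + 257 + 362 + 482 = 1689 billion.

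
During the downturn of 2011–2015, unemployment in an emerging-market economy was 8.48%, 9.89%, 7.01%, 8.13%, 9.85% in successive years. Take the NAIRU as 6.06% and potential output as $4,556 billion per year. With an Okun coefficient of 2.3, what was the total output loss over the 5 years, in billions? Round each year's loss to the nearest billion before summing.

Year 2011: gap = -2.3 × (8.48 - 6.06) = -5.566%, loss ≈ 4556 × 5.566/100 ≈ 254.
Year 2012: gap = -2.3 × (9.89 - 6.06) = -8.809%, loss ≈ 4556 × 8.809/100 ≈ 401.
Year 2013: gap = -2.3 × (7.01 - 6.06) = -2.185%, loss ≈ 4556 × 2.185/100 ≈ 100.
Year 2014: gap = -2.3 × (8.13 - 6.06) = -4.761%, loss ≈ 4556 × 4.761/100 ≈ 217.
Year 2015: gap = -2.3 × (9.85 - 6.06) = -8.717%, loss ≈ 4556 × 8.717/100 ≈ 397.
Total lost output = 254 + 401 + 100 + 217 + 397 = 1369 billion.

$1,369 billion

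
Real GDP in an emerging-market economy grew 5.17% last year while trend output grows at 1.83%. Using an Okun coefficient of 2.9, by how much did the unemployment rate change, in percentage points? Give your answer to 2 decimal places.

-1.15 percentage points

Growth-rate Okun's law: g_Y = g_Y* - β × Δu, so Δu = (g_Y* - g_Y)/β.
Δu = (1.83 - 5.17)/2.9 = -3.34/2.9 = -1.15 percentage points.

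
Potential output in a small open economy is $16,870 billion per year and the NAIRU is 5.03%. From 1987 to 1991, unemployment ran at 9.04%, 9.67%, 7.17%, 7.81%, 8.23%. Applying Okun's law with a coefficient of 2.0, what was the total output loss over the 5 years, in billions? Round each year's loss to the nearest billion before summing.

Year 1987: gap = -2.0 × (9.04 - 5.03) = -8.02%, loss ≈ 16870 × 8.02/100 ≈ 1353.
Year 1988: gap = -2.0 × (9.67 - 5.03) = -9.28%, loss ≈ 16870 × 9.28/100 ≈ 1566.
Year 1989: gap = -2.0 × (7.17 - 5.03) = -4.28%, loss ≈ 16870 × 4.28/100 ≈ 722.
Year 1990: gap = -2.0 × (7.81 - 5.03) = -5.56%, loss ≈ 16870 × 5.56/100 ≈ 938.
Year 1991: gap = -2.0 × (8.23 - 5.03) = -6.4%, loss ≈ 16870 × 6.4/100 ≈ 1080.
Total lost output = 1353 + 1566 + 722 + 938 + 1080 = 5659 billion.

$5,659 billion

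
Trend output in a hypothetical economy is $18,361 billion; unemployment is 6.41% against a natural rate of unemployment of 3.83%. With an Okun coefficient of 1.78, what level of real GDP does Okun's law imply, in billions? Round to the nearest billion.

$17,518 billion

Unemployment gap = 6.41 - 3.83 = 2.58 points, so the output gap is -1.78 × 2.58 = -4.5924%.
Actual GDP = 18361 × (1 - 4.5924/100) = 18361 × 0.954076 ≈ 17518 billion.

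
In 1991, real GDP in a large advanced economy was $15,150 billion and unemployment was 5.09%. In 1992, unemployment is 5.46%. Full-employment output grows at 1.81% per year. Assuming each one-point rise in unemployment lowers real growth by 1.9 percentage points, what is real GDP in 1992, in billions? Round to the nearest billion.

$15,318 billion

Δu = 5.46 - 5.09 = 0.37 points.
Okun's law (growth form): g_Y = g_Y* - β × Δu = 1.81 - 1.9 × (0.37) = 1.81 - 0.703 = 1.107%.
Real GDP in the next year = 15150 × (1 + 1.107/100) = 15150 × 1.01107 ≈ 15318 billion.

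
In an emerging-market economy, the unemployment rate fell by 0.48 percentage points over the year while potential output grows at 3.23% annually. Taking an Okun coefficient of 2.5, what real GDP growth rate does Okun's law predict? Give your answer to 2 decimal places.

4.43%

Growth-rate Okun's law: g_Y = g_Y* - β × Δu.
g_Y = 3.23 - 2.5 × (-0.48) = 3.23 + 1.2 = 4.43%, i.e. 4.43% to 2 d.p.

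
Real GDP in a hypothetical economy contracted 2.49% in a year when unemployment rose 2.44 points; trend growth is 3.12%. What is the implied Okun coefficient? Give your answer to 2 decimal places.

β ≈ 2.30

Growth form: g_Y = g_Y* - β × Δu, so β = (g_Y* - g_Y)/Δu.
β = (3.12 + 2.49)/2.44 = 5.61/2.44 = 2.30.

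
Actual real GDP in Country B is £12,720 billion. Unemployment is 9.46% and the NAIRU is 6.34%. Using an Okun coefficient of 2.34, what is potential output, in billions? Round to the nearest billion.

£13,722 billion

Unemployment gap = 9.46 - 6.34 = 3.12 points, so output gap = -2.34 × 3.12 = -7.3008%.
Since Y = Y* × (1 + gap/100), Y* = 12720/0.926992 ≈ 13722 billion.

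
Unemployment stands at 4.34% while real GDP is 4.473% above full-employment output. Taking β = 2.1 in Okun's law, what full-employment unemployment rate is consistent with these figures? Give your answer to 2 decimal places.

6.47%

From Okun's law, u - u* = -(output gap)/β = -(4.473)/2.1 = -2.13 points.
So u* = 4.34 + 2.13 = 6.47%.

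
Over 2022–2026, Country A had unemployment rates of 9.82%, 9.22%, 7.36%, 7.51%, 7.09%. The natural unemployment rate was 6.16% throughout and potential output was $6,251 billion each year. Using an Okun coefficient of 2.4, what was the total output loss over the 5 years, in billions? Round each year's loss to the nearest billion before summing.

Year 2022: gap = -2.4 × (9.82 - 6.16) = -8.784%, loss ≈ 6251 × 8.784/100 ≈ 549.
Year 2023: gap = -2.4 × (9.22 - 6.16) = -7.344%, loss ≈ 6251 × 7.344/100 ≈ 459.
Year 2024: gap = -2.4 × (7.36 - 6.16) = -2.88%, loss ≈ 6251 × 2.88/100 ≈ 180.
Year 2025: gap = -2.4 × (7.51 - 6.16) = -3.24%, loss ≈ 6251 × 3.24/100 ≈ 203.
Year 2026: gap = -2.4 × (7.09 - 6.16) = -2.232%, loss ≈ 6251 × 2.232/100 ≈ 140.
Total lost output = 549 + 459 + 180 + 203 + 140 = 1531 billion.

$1,531 billion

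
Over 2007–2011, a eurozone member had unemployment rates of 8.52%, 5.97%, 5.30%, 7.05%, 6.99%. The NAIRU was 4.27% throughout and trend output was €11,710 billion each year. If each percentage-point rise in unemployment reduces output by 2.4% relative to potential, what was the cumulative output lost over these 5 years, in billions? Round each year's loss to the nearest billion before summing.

€3,506 billion

Year 2007: gap = -2.4 × (8.52 - 4.27) = -10.2%, loss ≈ 11710 × 10.2/100 ≈ 1194.
Year 2008: gap = -2.4 × (5.97 - 4.27) = -4.08%, loss ≈ 11710 × 4.08/100 ≈ 478.
Year 2009: gap = -2.4 × (5.3 - 4.27) = -2.472%, loss ≈ 11710 × 2.472/100 ≈ 289.
Year 2010: gap = -2.4 × (7.05 - 4.27) = -6.672%, loss ≈ 11710 × 6.672/100 ≈ 781.
Year 2011: gap = -2.4 × (6.99 - 4.27) = -6.528%, loss ≈ 11710 × 6.528/100 ≈ 764.
Total lost output = 1194 + 478 + 289 + 781 + 764 = 3506 billion.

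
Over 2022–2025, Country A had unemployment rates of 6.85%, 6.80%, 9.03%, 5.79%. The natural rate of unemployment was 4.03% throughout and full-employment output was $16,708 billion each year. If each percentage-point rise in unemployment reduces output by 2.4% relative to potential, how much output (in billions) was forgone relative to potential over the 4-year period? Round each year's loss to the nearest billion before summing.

$4,953 billion

Year 2022: gap = -2.4 × (6.85 - 4.03) = -6.768%, loss ≈ 16708 × 6.768/100 ≈ 1131.
Year 2023: gap = -2.4 × (6.8 - 4.03) = -6.648%, loss ≈ 16708 × 6.648/100 ≈ 1111.
Year 2024: gap = -2.4 × (9.03 - 4.03) = -12%, loss ≈ 16708 × 12/100 ≈ 2005.
Year 2025: gap = -2.4 × (5.79 - 4.03) = -4.224%, loss ≈ 16708 × 4.224/100 ≈ 706.
Total lost output = 1131 + 1111 + 2005 + 706 = 4953 billion.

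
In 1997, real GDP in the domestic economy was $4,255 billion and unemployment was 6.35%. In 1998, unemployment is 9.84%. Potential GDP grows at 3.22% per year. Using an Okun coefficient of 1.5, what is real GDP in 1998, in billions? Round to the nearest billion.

Δu = 9.84 - 6.35 = 3.49 points.
Okun's law (growth form): g_Y = g_Y* - β × Δu = 3.22 - 1.5 × (3.49) = 3.22 - 5.235 = -2.015%.
Real GDP in the next year = 4255 × (1 - 2.015/100) = 4255 × 0.97985 ≈ 4169 billion.

$4,169 billion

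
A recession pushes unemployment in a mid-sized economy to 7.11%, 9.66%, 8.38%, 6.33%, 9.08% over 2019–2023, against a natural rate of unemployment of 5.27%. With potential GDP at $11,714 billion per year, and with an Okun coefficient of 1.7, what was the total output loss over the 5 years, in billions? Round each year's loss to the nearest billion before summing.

$2,829 billion

Year 2019: gap = -1.7 × (7.11 - 5.27) = -3.128%, loss ≈ 11714 × 3.128/100 ≈ 366.
Year 2020: gap = -1.7 × (9.66 - 5.27) = -7.463%, loss ≈ 11714 × 7.463/100 ≈ 874.
Year 2021: gap = -1.7 × (8.38 - 5.27) = -5.287%, loss ≈ 11714 × 5.287/100 ≈ 619.
Year 2022: gap = -1.7 × (6.33 - 5.27) = -1.802%, loss ≈ 11714 × 1.802/100 ≈ 211.
Year 2023: gap = -1.7 × (9.08 - 5.27) = -6.477%, loss ≈ 11714 × 6.477/100 ≈ 759.
Total lost output = 366 + 874 + 619 + 211 + 759 = 2829 billion.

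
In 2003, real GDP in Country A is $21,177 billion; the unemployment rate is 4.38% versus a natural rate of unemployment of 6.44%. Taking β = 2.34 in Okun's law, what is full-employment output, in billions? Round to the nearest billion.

$20,203 billion

Unemployment gap = 4.38 - 6.44 = -2.06 points, so output gap = -2.34 × (-2.06) = 4.8204%.
Since Y = Y* × (1 + gap/100), Y* = 21177/1.048204 ≈ 20203 billion.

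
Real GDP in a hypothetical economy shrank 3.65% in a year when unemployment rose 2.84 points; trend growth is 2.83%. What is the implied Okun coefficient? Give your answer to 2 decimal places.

β ≈ 2.28

Growth form: g_Y = g_Y* - β × Δu, so β = (g_Y* - g_Y)/Δu.
β = (2.83 + 3.65)/2.84 = 6.48/2.84 = 2.28.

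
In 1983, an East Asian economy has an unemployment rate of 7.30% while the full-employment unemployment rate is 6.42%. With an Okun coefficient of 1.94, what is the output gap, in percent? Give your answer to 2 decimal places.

-1.71%

The unemployment gap is 7.3 - 6.42 = 0.88 percentage points.
Okun's law gives an output gap of -1.94 × 0.88 = -1.7072%, i.e. 1.71% below potential.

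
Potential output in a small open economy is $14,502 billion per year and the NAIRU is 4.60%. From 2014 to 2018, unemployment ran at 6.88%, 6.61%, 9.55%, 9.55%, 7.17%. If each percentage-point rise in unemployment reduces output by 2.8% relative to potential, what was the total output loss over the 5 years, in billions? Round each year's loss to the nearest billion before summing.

Year 2014: gap = -2.8 × (6.88 - 4.6) = -6.384%, loss ≈ 14502 × 6.384/100 ≈ 926.
Year 2015: gap = -2.8 × (6.61 - 4.6) = -5.628%, loss ≈ 14502 × 5.628/100 ≈ 816.
Year 2016: gap = -2.8 × (9.55 - 4.6) = -13.86%, loss ≈ 14502 × 13.86/100 ≈ 2010.
Year 2017: gap = -2.8 × (9.55 - 4.6) = -13.86%, loss ≈ 14502 × 13.86/100 ≈ 2010.
Year 2018: gap = -2.8 × (7.17 - 4.6) = -7.196%, loss ≈ 14502 × 7.196/100 ≈ 1044.
Total lost output = 926 + 816 + 2010 + 2010 + 1044 = 6806 billion.

$6,806 billion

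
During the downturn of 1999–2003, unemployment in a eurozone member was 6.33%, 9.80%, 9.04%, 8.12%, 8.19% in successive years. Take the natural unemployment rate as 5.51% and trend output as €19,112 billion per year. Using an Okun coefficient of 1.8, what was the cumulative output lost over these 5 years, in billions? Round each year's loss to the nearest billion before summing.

€4,792 billion

Year 1999: gap = -1.8 × (6.33 - 5.51) = -1.476%, loss ≈ 19112 × 1.476/100 ≈ 282.
Year 2000: gap = -1.8 × (9.8 - 5.51) = -7.722%, loss ≈ 19112 × 7.722/100 ≈ 1476.
Year 2001: gap = -1.8 × (9.04 - 5.51) = -6.354%, loss ≈ 19112 × 6.354/100 ≈ 1214.
Year 2002: gap = -1.8 × (8.12 - 5.51) = -4.698%, loss ≈ 19112 × 4.698/100 ≈ 898.
Year 2003: gap = -1.8 × (8.19 - 5.51) = -4.824%, loss ≈ 19112 × 4.824/100 ≈ 922.
Total lost output = 282 + 1476 + 1214 + 898 + 922 = 4792 billion.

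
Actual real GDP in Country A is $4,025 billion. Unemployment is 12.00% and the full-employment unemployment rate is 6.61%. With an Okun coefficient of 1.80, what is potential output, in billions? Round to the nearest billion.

$4,457 billion

Unemployment gap = 12 - 6.61 = 5.39 points, so output gap = -1.8 × 5.39 = -9.702%.
Since Y = Y* × (1 + gap/100), Y* = 4025/0.90298 ≈ 4457 billion.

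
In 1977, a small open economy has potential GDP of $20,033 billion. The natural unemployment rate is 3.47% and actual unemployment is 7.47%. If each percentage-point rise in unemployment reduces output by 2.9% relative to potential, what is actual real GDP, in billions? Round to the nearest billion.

$17,709 billion

Unemployment gap = 7.47 - 3.47 = 4 points, so the output gap is -2.9 × 4 = -11.6%.
Actual GDP = 20033 × (1 - 11.6/100) = 20033 × 0.884 ≈ 17709 billion.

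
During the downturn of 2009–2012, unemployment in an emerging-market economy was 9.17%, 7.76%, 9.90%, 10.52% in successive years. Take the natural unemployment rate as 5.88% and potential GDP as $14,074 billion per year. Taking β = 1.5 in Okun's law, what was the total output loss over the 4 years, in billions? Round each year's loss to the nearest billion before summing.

Year 2009: gap = -1.5 × (9.17 - 5.88) = -4.935%, loss ≈ 14074 × 4.935/100 ≈ 695.
Year 2010: gap = -1.5 × (7.76 - 5.88) = -2.82%, loss ≈ 14074 × 2.82/100 ≈ 397.
Year 2011: gap = -1.5 × (9.9 - 5.88) = -6.03%, loss ≈ 14074 × 6.03/100 ≈ 849.
Year 2012: gap = -1.5 × (10.52 - 5.88) = -6.96%, loss ≈ 14074 × 6.96/100 ≈ 980.
Total lost output = 695 + 397 + 849 + 980 = 2921 billion.

$2,921 billion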